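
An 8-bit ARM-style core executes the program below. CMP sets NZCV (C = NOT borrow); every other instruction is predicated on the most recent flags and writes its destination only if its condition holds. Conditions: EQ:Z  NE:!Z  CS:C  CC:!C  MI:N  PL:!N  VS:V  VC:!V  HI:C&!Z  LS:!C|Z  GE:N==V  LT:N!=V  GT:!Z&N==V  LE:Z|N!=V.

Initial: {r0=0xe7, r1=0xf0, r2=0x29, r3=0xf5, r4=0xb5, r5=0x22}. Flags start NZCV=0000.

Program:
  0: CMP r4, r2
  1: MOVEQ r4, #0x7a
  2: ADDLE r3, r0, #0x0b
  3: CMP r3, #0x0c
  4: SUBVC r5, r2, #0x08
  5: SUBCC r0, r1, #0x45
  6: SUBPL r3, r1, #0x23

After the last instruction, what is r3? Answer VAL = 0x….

0: ✓ CMP  NZCV=1010
1: · MOVEQ
2: ✓ ADDLE  r3←0xf2
3: ✓ CMP  NZCV=1010
4: ✓ SUBVC  r5←0x21
5: · SUBCC
6: · SUBPL

VAL = 0xf2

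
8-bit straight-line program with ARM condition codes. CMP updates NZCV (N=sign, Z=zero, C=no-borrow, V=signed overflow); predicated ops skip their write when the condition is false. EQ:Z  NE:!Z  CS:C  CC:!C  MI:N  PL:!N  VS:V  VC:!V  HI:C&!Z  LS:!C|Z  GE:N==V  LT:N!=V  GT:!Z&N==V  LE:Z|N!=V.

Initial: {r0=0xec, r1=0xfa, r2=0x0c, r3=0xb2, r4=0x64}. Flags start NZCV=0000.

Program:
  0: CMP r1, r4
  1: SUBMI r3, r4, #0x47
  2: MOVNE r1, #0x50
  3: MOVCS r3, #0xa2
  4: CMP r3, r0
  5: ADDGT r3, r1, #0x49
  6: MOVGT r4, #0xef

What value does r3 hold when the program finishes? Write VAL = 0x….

VAL = 0xa2

0: ✓ CMP  NZCV=1010
1: ✓ SUBMI  r3←0x1d
2: ✓ MOVNE  r1←0x50
3: ✓ MOVCS  r3←0xa2
4: ✓ CMP  NZCV=1000
5: · ADDGT
6: · MOVGT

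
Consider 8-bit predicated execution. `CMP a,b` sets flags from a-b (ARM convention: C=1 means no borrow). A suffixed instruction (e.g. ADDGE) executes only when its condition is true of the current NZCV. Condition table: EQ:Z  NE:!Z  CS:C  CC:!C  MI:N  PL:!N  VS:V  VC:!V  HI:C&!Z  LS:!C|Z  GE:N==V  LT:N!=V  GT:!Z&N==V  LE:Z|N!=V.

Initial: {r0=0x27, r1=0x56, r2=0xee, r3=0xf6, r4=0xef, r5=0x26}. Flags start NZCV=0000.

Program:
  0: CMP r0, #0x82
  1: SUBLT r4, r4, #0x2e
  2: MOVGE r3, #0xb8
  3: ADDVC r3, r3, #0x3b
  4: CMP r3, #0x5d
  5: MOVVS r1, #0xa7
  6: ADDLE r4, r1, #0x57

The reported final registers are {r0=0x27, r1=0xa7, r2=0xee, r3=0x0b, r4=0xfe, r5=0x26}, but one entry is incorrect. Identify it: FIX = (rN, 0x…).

0: ✓ CMP  NZCV=1001
1: · SUBLT
2: ✓ MOVGE  r3←0xb8
3: · ADDVC
4: ✓ CMP  NZCV=0011
5: ✓ MOVVS  r1←0xa7
6: ✓ ADDLE  r4←0xfe

FIX = (r3, 0xb8)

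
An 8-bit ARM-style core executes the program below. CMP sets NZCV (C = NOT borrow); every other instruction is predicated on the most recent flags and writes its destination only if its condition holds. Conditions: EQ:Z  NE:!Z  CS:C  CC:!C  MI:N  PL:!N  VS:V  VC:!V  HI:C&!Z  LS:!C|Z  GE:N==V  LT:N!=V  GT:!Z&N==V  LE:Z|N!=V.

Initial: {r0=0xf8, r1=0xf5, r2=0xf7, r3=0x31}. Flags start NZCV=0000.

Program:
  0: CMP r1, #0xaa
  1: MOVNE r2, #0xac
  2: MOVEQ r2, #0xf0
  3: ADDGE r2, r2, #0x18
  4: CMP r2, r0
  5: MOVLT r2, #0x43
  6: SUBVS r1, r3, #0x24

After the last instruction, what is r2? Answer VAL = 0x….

0: ✓ CMP  NZCV=0010
1: ✓ MOVNE  r2←0xac
2: · MOVEQ
3: ✓ ADDGE  r2←0xc4
4: ✓ CMP  NZCV=1000
5: ✓ MOVLT  r2←0x43
6: · SUBVS

VAL = 0x43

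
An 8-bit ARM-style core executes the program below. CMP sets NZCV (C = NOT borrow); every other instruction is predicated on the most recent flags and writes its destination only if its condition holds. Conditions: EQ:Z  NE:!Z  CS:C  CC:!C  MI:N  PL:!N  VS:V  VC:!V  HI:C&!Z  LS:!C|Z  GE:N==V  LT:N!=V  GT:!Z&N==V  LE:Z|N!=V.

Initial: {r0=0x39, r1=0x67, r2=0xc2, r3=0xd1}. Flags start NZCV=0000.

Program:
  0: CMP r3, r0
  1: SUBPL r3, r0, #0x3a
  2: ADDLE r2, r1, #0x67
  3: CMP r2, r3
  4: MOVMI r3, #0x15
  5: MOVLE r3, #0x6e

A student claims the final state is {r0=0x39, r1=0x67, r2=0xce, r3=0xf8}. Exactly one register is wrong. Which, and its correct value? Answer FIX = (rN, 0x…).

FIX = (r3, 0x6e)

0: ✓ CMP  NZCV=1010
1: · SUBPL
2: ✓ ADDLE  r2←0xce
3: ✓ CMP  NZCV=1000
4: ✓ MOVMI  r3←0x15
5: ✓ MOVLE  r3←0x6e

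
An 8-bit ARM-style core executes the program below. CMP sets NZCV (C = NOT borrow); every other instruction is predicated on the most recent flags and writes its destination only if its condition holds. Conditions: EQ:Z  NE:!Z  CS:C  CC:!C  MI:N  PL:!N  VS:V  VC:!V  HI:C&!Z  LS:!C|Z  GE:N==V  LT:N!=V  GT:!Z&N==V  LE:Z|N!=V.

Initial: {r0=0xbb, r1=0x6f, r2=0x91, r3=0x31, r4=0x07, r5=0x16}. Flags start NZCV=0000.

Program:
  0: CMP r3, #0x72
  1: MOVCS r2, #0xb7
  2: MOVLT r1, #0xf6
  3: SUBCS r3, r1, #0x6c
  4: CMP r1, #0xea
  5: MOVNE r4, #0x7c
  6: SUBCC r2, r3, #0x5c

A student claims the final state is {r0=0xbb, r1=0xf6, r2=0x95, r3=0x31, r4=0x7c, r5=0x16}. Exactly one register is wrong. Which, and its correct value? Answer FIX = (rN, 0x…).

[0] flags=1000 → (cmp)
[1] flags=1000 CS?F → skip
[2] flags=1000 LT?T → r1=0xf6
[3] flags=1000 CS?F → skip
[4] flags=0010 → (cmp)
[5] flags=0010 NE?T → r4=0x7c
[6] flags=0010 CC?F → skip

FIX = (r2, 0x91)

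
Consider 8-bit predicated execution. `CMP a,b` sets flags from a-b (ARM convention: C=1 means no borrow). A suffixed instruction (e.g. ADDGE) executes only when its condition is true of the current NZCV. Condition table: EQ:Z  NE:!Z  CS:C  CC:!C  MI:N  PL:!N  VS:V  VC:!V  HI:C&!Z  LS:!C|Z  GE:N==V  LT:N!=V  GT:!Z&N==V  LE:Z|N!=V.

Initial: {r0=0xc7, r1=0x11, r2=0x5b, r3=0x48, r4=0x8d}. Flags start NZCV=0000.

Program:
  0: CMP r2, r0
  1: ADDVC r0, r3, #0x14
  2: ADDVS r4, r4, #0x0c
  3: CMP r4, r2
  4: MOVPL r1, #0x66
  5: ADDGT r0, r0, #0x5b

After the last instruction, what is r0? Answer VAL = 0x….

[0] flags=1001 → (cmp)
[1] flags=1001 VC?F → skip
[2] flags=1001 VS?T → r4=0x99
[3] flags=0011 → (cmp)
[4] flags=0011 PL?T → r1=0x66
[5] flags=0011 GT?F → skip

VAL = 0xc7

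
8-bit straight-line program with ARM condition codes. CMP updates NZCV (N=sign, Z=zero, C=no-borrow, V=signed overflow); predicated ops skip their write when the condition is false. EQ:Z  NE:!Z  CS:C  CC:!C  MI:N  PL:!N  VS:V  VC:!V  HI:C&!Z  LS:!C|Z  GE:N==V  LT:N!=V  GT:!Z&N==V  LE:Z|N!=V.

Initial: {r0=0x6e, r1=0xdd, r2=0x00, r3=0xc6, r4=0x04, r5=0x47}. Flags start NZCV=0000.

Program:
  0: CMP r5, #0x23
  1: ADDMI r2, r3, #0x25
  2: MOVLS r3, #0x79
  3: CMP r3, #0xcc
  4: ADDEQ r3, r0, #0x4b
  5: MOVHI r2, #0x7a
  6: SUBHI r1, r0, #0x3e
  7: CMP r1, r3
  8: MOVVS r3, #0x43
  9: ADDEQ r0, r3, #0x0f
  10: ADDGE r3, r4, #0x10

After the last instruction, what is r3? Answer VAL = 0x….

VAL = 0x14

0: ✓ CMP  NZCV=0010
1: · ADDMI
2: · MOVLS
3: ✓ CMP  NZCV=1000
4: · ADDEQ
5: · MOVHI
6: · SUBHI
7: ✓ CMP  NZCV=0010
8: · MOVVS
9: · ADDEQ
10: ✓ ADDGE  r3←0x14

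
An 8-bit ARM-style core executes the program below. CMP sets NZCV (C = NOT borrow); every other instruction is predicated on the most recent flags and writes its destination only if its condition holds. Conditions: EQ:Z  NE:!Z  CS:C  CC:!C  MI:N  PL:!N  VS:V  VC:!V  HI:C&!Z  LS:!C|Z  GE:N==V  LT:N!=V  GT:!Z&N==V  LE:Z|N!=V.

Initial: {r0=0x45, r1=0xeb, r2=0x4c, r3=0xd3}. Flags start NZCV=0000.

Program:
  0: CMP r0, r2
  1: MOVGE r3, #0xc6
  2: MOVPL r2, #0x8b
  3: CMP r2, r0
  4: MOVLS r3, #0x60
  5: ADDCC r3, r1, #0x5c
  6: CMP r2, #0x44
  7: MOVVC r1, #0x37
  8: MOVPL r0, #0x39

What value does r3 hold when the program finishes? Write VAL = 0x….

VAL = 0xd3

0: ✓ CMP  NZCV=1000
1: · MOVGE
2: · MOVPL
3: ✓ CMP  NZCV=0010
4: · MOVLS
5: · ADDCC
6: ✓ CMP  NZCV=0010
7: ✓ MOVVC  r1←0x37
8: ✓ MOVPL  r0←0x39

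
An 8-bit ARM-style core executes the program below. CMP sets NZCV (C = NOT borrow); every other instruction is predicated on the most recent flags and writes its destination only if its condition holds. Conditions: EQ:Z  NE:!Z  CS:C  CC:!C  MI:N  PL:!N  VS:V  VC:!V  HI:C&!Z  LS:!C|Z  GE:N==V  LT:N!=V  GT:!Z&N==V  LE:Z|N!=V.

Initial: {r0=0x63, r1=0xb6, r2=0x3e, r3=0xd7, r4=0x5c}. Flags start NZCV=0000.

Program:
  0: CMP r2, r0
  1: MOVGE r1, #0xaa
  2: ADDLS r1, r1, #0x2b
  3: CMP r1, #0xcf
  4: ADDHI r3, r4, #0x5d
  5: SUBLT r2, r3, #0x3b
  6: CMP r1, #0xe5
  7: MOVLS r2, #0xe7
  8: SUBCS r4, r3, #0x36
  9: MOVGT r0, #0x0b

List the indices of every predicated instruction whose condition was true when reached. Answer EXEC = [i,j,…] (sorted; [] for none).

EXEC = [2,4,7]

[0] flags=1000 → (cmp)
[1] flags=1000 GE?F → skip
[2] flags=1000 LS?T → r1=0xe1
[3] flags=0010 → (cmp)
[4] flags=0010 HI?T → r3=0xb9
[5] flags=0010 LT?F → skip
[6] flags=1000 → (cmp)
[7] flags=1000 LS?T → r2=0xe7
[8] flags=1000 CS?F → skip
[9] flags=1000 GT?F → skip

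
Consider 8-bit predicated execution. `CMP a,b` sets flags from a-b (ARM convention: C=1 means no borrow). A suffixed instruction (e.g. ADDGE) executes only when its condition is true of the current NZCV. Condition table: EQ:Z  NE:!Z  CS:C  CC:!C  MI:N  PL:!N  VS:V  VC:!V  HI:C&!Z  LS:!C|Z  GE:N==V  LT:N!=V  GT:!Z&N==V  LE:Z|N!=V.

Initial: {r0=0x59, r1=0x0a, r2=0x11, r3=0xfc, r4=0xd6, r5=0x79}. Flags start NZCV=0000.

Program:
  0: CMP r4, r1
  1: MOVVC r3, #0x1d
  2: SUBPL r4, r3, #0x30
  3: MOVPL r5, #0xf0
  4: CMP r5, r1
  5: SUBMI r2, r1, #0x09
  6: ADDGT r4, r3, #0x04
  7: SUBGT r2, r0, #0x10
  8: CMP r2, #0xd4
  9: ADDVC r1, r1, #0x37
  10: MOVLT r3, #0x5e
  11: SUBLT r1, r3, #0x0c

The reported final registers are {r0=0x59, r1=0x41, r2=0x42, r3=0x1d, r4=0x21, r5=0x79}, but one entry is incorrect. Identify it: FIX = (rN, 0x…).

FIX = (r2, 0x49)

0: ✓ CMP  NZCV=1010
1: ✓ MOVVC  r3←0x1d
2: · SUBPL
3: · MOVPL
4: ✓ CMP  NZCV=0010
5: · SUBMI
6: ✓ ADDGT  r4←0x21
7: ✓ SUBGT  r2←0x49
8: ✓ CMP  NZCV=0000
9: ✓ ADDVC  r1←0x41
10: · MOVLT
11: · SUBLT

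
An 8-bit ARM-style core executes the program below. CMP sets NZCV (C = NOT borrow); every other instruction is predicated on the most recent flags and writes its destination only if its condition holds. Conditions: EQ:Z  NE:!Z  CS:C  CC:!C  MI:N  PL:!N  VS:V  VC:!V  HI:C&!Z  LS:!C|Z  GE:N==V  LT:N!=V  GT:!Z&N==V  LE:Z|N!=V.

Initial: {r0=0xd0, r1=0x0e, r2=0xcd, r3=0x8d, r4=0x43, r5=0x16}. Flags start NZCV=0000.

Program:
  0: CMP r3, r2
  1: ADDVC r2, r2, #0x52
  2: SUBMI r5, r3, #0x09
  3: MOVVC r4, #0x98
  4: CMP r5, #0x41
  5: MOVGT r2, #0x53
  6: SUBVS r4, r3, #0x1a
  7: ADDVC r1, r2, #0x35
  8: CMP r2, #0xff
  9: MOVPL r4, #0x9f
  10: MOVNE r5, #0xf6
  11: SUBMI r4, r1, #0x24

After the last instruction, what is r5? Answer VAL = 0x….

[0] flags=1000 → (cmp)
[1] flags=1000 VC?T → r2=0x1f
[2] flags=1000 MI?T → r5=0x84
[3] flags=1000 VC?T → r4=0x98
[4] flags=0011 → (cmp)
[5] flags=0011 GT?F → skip
[6] flags=0011 VS?T → r4=0x73
[7] flags=0011 VC?F → skip
[8] flags=0000 → (cmp)
[9] flags=0000 PL?T → r4=0x9f
[10] flags=0000 NE?T → r5=0xf6
[11] flags=0000 MI?F → skip

VAL = 0xf6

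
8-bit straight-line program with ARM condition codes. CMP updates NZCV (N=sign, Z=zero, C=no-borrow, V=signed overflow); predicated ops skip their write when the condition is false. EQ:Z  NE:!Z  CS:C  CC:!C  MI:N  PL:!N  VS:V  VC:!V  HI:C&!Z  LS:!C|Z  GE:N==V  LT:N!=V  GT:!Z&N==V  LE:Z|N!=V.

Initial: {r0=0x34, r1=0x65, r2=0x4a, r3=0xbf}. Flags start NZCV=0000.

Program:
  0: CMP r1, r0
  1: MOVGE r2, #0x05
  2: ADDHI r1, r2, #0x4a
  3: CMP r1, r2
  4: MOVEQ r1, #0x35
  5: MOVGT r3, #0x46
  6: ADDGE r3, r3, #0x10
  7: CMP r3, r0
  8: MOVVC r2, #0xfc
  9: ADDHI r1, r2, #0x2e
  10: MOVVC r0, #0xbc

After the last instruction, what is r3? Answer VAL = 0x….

VAL = 0x56

[0] flags=0010 → (cmp)
[1] flags=0010 GE?T → r2=0x05
[2] flags=0010 HI?T → r1=0x4f
[3] flags=0010 → (cmp)
[4] flags=0010 EQ?F → skip
[5] flags=0010 GT?T → r3=0x46
[6] flags=0010 GE?T → r3=0x56
[7] flags=0010 → (cmp)
[8] flags=0010 VC?T → r2=0xfc
[9] flags=0010 HI?T → r1=0x2a
[10] flags=0010 VC?T → r0=0xbc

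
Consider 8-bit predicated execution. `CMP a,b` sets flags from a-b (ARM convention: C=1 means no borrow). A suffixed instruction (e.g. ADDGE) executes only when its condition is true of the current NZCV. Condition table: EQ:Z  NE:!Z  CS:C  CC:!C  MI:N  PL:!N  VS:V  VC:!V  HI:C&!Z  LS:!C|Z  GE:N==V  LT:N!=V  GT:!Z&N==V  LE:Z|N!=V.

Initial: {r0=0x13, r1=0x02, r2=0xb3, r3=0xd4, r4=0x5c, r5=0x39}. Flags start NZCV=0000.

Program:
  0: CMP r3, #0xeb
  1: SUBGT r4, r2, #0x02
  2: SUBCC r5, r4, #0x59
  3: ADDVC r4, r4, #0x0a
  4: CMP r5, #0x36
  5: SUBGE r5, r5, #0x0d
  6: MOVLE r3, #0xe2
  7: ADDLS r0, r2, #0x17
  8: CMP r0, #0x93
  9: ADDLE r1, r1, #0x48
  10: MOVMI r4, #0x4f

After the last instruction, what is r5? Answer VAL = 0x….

VAL = 0x03

[0] flags=1000 → (cmp)
[1] flags=1000 GT?F → skip
[2] flags=1000 CC?T → r5=0x03
[3] flags=1000 VC?T → r4=0x66
[4] flags=1000 → (cmp)
[5] flags=1000 GE?F → skip
[6] flags=1000 LE?T → r3=0xe2
[7] flags=1000 LS?T → r0=0xca
[8] flags=0010 → (cmp)
[9] flags=0010 LE?F → skip
[10] flags=0010 MI?F → skip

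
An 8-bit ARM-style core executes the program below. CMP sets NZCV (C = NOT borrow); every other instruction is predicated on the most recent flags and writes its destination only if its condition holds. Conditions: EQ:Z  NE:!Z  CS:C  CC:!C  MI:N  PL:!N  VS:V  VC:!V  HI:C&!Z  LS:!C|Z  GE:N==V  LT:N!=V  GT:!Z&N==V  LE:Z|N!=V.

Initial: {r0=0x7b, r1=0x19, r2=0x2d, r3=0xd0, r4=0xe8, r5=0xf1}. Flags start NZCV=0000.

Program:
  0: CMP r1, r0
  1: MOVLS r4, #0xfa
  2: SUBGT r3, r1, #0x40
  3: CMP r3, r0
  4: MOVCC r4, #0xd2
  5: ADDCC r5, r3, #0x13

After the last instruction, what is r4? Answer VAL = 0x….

0: ✓ CMP  NZCV=1000
1: ✓ MOVLS  r4←0xfa
2: · SUBGT
3: ✓ CMP  NZCV=0011
4: · MOVCC
5: · ADDCC

VAL = 0xfa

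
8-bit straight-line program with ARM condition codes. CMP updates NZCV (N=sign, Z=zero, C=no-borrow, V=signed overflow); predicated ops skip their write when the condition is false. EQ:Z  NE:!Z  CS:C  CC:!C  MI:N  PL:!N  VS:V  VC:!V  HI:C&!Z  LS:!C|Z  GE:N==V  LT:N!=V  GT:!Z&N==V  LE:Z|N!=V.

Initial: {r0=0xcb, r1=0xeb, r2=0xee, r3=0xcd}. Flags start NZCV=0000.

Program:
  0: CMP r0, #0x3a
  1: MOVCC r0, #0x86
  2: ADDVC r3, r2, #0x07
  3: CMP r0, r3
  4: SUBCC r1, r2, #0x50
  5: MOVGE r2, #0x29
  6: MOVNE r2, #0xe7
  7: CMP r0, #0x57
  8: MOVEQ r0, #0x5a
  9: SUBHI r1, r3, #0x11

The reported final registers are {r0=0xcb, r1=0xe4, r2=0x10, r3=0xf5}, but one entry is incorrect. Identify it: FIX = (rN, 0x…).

[0] flags=1010 → (cmp)
[1] flags=1010 CC?F → skip
[2] flags=1010 VC?T → r3=0xf5
[3] flags=1000 → (cmp)
[4] flags=1000 CC?T → r1=0x9e
[5] flags=1000 GE?F → skip
[6] flags=1000 NE?T → r2=0xe7
[7] flags=0011 → (cmp)
[8] flags=0011 EQ?F → skip
[9] flags=0011 HI?T → r1=0xe4

FIX = (r2, 0xe7)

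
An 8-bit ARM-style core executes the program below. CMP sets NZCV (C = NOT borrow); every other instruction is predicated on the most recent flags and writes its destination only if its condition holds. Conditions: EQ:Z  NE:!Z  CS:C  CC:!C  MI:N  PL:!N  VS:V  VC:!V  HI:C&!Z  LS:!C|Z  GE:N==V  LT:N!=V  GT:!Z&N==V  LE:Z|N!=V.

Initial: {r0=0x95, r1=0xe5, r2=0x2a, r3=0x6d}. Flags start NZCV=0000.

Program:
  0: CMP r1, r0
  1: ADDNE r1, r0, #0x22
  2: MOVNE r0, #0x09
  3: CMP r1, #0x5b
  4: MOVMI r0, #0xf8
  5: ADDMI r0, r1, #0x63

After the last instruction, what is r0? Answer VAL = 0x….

VAL = 0x09

[0] flags=0010 → (cmp)
[1] flags=0010 NE?T → r1=0xb7
[2] flags=0010 NE?T → r0=0x09
[3] flags=0011 → (cmp)
[4] flags=0011 MI?F → skip
[5] flags=0011 MI?F → skip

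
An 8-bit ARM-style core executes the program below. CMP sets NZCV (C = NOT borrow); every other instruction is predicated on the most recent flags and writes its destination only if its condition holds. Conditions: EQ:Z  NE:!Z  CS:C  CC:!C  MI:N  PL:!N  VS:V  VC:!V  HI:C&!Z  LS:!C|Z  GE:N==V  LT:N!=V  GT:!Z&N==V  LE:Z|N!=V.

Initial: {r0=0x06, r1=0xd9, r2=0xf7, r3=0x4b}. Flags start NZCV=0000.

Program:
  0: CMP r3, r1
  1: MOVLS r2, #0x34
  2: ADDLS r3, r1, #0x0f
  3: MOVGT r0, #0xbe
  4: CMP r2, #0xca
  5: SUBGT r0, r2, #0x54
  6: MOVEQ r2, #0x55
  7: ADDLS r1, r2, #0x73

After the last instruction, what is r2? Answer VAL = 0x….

0: ✓ CMP  NZCV=0000
1: ✓ MOVLS  r2←0x34
2: ✓ ADDLS  r3←0xe8
3: ✓ MOVGT  r0←0xbe
4: ✓ CMP  NZCV=0000
5: ✓ SUBGT  r0←0xe0
6: · MOVEQ
7: ✓ ADDLS  r1←0xa7

VAL = 0x34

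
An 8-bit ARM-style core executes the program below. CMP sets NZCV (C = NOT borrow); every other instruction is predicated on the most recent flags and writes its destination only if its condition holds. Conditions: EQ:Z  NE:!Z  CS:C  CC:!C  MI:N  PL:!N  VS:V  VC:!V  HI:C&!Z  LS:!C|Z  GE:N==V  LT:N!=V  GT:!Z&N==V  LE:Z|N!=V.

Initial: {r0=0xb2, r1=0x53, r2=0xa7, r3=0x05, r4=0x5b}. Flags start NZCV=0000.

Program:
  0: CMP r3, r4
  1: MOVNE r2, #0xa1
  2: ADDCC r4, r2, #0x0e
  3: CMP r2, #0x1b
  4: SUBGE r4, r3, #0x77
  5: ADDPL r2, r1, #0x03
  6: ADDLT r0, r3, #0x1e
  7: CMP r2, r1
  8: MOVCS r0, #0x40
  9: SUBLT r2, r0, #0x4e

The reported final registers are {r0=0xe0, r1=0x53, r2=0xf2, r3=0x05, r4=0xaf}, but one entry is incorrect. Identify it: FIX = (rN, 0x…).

0: ✓ CMP  NZCV=1000
1: ✓ MOVNE  r2←0xa1
2: ✓ ADDCC  r4←0xaf
3: ✓ CMP  NZCV=1010
4: · SUBGE
5: · ADDPL
6: ✓ ADDLT  r0←0x23
7: ✓ CMP  NZCV=0011
8: ✓ MOVCS  r0←0x40
9: ✓ SUBLT  r2←0xf2

FIX = (r0, 0x40)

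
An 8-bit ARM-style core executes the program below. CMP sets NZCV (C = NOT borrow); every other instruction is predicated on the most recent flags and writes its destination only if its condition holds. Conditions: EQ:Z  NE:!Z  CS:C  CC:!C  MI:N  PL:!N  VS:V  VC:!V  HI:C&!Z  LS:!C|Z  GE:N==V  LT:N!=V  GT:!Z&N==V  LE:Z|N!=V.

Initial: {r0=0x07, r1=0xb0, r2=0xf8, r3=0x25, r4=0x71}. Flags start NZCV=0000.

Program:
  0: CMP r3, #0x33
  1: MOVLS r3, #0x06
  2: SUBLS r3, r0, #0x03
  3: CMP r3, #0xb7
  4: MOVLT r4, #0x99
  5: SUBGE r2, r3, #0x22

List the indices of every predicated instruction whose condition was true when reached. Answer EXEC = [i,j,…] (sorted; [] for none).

[0] flags=1000 → (cmp)
[1] flags=1000 LS?T → r3=0x06
[2] flags=1000 LS?T → r3=0x04
[3] flags=0000 → (cmp)
[4] flags=0000 LT?F → skip
[5] flags=0000 GE?T → r2=0xe2

EXEC = [1,2,5]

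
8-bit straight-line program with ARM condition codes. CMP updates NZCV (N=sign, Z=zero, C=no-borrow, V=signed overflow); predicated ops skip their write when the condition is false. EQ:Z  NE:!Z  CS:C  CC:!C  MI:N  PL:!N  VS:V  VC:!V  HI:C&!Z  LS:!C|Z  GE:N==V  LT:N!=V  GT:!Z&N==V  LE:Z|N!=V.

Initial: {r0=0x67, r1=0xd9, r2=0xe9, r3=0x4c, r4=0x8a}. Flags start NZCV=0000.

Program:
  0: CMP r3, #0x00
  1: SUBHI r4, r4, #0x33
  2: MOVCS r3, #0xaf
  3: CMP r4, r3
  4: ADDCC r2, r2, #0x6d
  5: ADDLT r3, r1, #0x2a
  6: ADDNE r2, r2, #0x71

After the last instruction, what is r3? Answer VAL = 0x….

[0] flags=0010 → (cmp)
[1] flags=0010 HI?T → r4=0x57
[2] flags=0010 CS?T → r3=0xaf
[3] flags=1001 → (cmp)
[4] flags=1001 CC?T → r2=0x56
[5] flags=1001 LT?F → skip
[6] flags=1001 NE?T → r2=0xc7

VAL = 0xaf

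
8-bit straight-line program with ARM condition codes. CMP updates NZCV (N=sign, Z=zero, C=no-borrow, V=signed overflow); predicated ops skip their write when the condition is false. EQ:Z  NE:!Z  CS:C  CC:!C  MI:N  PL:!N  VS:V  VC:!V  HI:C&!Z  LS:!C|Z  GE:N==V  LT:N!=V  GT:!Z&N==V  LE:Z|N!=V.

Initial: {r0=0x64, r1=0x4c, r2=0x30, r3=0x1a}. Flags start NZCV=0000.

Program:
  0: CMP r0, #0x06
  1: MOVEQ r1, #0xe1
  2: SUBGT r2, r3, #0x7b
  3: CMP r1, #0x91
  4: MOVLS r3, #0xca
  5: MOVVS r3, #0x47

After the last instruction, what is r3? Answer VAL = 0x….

VAL = 0x47

[0] flags=0010 → (cmp)
[1] flags=0010 EQ?F → skip
[2] flags=0010 GT?T → r2=0x9f
[3] flags=1001 → (cmp)
[4] flags=1001 LS?T → r3=0xca
[5] flags=1001 VS?T → r3=0x47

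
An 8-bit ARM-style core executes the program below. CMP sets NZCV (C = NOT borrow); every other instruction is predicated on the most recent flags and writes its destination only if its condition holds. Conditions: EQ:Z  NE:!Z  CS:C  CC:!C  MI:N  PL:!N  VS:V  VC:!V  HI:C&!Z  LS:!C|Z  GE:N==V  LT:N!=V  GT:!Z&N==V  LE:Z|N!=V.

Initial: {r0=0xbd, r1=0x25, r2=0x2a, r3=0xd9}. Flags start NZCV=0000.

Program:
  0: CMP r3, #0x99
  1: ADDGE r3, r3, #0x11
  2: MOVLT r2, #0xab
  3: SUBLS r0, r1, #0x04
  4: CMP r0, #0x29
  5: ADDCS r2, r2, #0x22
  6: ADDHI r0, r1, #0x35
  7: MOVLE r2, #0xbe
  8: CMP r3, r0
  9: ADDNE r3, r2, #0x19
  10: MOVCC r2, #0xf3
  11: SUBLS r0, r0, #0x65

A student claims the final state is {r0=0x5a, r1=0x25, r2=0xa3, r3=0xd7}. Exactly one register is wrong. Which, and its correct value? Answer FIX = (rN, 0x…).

FIX = (r2, 0xbe)

[0] flags=0010 → (cmp)
[1] flags=0010 GE?T → r3=0xea
[2] flags=0010 LT?F → skip
[3] flags=0010 LS?F → skip
[4] flags=1010 → (cmp)
[5] flags=1010 CS?T → r2=0x4c
[6] flags=1010 HI?T → r0=0x5a
[7] flags=1010 LE?T → r2=0xbe
[8] flags=1010 → (cmp)
[9] flags=1010 NE?T → r3=0xd7
[10] flags=1010 CC?F → skip
[11] flags=1010 LS?F → skip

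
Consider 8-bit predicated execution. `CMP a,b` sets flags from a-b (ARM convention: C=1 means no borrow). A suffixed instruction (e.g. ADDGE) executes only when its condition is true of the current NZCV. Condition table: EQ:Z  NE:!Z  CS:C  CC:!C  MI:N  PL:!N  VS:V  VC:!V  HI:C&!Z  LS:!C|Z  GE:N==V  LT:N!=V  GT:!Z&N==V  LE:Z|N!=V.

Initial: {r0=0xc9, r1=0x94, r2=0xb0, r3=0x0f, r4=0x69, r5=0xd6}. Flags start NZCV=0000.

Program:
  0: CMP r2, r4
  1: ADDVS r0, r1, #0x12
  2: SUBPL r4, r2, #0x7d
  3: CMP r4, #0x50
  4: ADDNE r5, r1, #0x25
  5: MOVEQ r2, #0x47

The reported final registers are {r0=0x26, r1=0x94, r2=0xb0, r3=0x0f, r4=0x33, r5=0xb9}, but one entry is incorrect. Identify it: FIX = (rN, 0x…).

0: ✓ CMP  NZCV=0011
1: ✓ ADDVS  r0←0xa6
2: ✓ SUBPL  r4←0x33
3: ✓ CMP  NZCV=1000
4: ✓ ADDNE  r5←0xb9
5: · MOVEQ

FIX = (r0, 0xa6)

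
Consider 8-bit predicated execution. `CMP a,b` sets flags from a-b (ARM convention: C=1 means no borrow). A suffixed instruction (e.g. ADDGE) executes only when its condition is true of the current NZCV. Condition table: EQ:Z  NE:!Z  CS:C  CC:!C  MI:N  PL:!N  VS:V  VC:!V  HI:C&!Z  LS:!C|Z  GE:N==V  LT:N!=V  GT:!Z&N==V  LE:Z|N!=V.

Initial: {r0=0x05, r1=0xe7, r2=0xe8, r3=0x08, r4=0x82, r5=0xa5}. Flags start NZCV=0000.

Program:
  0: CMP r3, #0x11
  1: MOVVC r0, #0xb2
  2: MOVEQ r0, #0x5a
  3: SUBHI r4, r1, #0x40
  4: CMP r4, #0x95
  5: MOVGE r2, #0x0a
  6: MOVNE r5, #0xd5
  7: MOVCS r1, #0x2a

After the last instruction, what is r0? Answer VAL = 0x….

0: ✓ CMP  NZCV=1000
1: ✓ MOVVC  r0←0xb2
2: · MOVEQ
3: · SUBHI
4: ✓ CMP  NZCV=1000
5: · MOVGE
6: ✓ MOVNE  r5←0xd5
7: · MOVCS

VAL = 0xb2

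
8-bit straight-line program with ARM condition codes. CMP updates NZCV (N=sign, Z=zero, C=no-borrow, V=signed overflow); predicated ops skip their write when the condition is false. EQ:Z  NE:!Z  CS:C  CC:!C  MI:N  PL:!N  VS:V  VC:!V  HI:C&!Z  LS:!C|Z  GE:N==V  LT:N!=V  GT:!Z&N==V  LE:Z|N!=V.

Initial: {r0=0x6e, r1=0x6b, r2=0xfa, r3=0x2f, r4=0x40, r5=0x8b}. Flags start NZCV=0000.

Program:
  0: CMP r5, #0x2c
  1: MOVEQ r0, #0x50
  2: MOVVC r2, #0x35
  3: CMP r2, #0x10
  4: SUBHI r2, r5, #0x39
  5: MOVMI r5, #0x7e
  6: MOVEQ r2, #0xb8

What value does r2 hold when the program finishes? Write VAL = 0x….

VAL = 0x52

[0] flags=0011 → (cmp)
[1] flags=0011 EQ?F → skip
[2] flags=0011 VC?F → skip
[3] flags=1010 → (cmp)
[4] flags=1010 HI?T → r2=0x52
[5] flags=1010 MI?T → r5=0x7e
[6] flags=1010 EQ?F → skip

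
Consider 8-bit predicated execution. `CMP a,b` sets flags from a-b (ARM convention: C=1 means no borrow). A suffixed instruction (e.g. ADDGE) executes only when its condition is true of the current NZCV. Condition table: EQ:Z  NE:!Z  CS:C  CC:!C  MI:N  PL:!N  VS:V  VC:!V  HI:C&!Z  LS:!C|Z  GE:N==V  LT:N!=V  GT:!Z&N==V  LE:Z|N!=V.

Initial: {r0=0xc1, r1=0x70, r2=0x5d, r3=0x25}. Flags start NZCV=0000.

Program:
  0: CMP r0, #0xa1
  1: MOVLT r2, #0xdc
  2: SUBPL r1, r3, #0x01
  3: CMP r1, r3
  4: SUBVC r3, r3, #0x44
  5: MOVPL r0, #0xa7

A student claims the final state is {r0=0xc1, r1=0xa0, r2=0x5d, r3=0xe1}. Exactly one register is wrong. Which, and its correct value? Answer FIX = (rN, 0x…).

FIX = (r1, 0x24)

[0] flags=0010 → (cmp)
[1] flags=0010 LT?F → skip
[2] flags=0010 PL?T → r1=0x24
[3] flags=1000 → (cmp)
[4] flags=1000 VC?T → r3=0xe1
[5] flags=1000 PL?F → skip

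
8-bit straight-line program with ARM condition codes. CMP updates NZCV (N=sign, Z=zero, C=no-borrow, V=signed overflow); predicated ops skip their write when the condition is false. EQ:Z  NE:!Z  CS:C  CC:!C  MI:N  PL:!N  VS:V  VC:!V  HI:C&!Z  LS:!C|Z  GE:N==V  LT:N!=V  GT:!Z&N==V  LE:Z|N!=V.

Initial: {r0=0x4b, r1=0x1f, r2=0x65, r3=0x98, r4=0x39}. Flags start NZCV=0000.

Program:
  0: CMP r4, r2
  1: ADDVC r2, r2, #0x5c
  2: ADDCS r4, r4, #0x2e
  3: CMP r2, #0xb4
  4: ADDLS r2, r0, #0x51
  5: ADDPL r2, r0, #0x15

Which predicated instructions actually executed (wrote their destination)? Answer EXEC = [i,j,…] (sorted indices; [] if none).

EXEC = [1,5]

0: ✓ CMP  NZCV=1000
1: ✓ ADDVC  r2←0xc1
2: · ADDCS
3: ✓ CMP  NZCV=0010
4: · ADDLS
5: ✓ ADDPL  r2←0x60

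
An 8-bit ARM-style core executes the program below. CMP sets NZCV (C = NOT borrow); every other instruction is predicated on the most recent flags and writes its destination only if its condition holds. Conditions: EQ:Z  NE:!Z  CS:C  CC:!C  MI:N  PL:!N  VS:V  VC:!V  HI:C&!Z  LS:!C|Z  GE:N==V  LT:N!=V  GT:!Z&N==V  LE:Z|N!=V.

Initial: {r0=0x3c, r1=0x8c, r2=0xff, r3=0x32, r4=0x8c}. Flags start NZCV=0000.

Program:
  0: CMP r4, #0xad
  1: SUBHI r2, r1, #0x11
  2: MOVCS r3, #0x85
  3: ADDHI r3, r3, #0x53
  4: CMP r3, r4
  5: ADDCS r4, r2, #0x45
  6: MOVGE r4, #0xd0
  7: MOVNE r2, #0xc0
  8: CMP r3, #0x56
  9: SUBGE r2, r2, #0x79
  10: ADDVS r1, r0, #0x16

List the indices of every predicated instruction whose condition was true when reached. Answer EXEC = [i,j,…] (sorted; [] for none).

[0] flags=1000 → (cmp)
[1] flags=1000 HI?F → skip
[2] flags=1000 CS?F → skip
[3] flags=1000 HI?F → skip
[4] flags=1001 → (cmp)
[5] flags=1001 CS?F → skip
[6] flags=1001 GE?T → r4=0xd0
[7] flags=1001 NE?T → r2=0xc0
[8] flags=1000 → (cmp)
[9] flags=1000 GE?F → skip
[10] flags=1000 VS?F → skip

EXEC = [6,7]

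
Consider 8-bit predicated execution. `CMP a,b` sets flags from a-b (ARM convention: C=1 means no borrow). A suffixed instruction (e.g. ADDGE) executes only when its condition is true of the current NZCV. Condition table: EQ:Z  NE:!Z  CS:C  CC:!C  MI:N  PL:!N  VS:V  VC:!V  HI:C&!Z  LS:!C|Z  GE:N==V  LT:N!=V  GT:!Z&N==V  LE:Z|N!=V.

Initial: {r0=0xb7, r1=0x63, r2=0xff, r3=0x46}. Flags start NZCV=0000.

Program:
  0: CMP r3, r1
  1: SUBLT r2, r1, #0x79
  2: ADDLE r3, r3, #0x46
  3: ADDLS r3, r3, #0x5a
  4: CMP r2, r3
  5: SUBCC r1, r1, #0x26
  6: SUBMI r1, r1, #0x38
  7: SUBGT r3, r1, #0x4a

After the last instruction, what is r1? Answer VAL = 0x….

VAL = 0x63

0: ✓ CMP  NZCV=1000
1: ✓ SUBLT  r2←0xea
2: ✓ ADDLE  r3←0x8c
3: ✓ ADDLS  r3←0xe6
4: ✓ CMP  NZCV=0010
5: · SUBCC
6: · SUBMI
7: ✓ SUBGT  r3←0x19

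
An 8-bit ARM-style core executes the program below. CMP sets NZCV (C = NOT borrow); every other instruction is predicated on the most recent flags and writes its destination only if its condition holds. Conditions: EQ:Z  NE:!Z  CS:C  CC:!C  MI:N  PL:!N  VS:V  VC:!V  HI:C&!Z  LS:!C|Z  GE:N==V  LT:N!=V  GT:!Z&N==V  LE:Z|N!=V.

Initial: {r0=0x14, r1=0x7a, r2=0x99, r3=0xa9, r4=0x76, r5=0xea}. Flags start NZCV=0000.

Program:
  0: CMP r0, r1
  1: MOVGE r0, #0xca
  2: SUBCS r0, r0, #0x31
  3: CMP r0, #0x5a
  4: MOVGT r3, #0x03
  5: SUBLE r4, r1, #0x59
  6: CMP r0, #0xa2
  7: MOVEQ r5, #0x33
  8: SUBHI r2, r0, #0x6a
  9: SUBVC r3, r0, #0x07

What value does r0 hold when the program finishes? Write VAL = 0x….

[0] flags=1000 → (cmp)
[1] flags=1000 GE?F → skip
[2] flags=1000 CS?F → skip
[3] flags=1000 → (cmp)
[4] flags=1000 GT?F → skip
[5] flags=1000 LE?T → r4=0x21
[6] flags=0000 → (cmp)
[7] flags=0000 EQ?F → skip
[8] flags=0000 HI?F → skip
[9] flags=0000 VC?T → r3=0x0d

VAL = 0x14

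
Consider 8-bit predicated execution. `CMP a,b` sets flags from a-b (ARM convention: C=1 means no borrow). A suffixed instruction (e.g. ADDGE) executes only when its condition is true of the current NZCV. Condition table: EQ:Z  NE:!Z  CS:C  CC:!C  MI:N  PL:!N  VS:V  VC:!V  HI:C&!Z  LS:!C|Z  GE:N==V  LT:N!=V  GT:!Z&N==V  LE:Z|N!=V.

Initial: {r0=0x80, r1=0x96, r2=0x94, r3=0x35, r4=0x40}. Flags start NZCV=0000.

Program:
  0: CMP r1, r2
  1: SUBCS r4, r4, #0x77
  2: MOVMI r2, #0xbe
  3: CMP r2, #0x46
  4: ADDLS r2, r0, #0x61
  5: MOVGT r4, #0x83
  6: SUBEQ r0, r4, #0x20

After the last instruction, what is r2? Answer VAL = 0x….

0: ✓ CMP  NZCV=0010
1: ✓ SUBCS  r4←0xc9
2: · MOVMI
3: ✓ CMP  NZCV=0011
4: · ADDLS
5: · MOVGT
6: · SUBEQ

VAL = 0x94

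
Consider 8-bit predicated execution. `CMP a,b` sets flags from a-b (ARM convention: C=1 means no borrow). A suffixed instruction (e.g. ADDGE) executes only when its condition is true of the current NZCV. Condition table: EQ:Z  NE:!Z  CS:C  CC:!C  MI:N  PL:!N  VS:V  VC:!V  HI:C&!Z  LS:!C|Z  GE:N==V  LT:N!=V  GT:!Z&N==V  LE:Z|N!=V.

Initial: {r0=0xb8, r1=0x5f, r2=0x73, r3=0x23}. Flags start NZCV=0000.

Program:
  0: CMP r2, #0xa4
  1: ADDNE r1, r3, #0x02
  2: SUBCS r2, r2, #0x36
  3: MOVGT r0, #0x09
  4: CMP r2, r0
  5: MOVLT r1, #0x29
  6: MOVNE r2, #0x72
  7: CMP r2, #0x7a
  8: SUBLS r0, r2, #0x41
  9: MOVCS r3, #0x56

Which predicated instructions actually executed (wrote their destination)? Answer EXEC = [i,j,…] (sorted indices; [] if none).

0: ✓ CMP  NZCV=1001
1: ✓ ADDNE  r1←0x25
2: · SUBCS
3: ✓ MOVGT  r0←0x09
4: ✓ CMP  NZCV=0010
5: · MOVLT
6: ✓ MOVNE  r2←0x72
7: ✓ CMP  NZCV=1000
8: ✓ SUBLS  r0←0x31
9: · MOVCS

EXEC = [1,3,6,8]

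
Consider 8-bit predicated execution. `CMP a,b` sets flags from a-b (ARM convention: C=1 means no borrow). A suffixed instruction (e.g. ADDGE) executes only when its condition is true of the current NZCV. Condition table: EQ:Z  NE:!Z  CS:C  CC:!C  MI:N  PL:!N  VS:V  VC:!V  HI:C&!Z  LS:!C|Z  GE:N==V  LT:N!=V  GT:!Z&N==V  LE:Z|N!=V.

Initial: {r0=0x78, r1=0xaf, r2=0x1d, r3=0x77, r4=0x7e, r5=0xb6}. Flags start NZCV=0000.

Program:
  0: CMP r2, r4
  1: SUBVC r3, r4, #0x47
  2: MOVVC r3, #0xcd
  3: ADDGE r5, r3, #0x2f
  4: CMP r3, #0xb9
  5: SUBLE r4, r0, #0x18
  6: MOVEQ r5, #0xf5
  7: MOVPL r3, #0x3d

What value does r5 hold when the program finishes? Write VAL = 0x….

0: ✓ CMP  NZCV=1000
1: ✓ SUBVC  r3←0x37
2: ✓ MOVVC  r3←0xcd
3: · ADDGE
4: ✓ CMP  NZCV=0010
5: · SUBLE
6: · MOVEQ
7: ✓ MOVPL  r3←0x3d

VAL = 0xb6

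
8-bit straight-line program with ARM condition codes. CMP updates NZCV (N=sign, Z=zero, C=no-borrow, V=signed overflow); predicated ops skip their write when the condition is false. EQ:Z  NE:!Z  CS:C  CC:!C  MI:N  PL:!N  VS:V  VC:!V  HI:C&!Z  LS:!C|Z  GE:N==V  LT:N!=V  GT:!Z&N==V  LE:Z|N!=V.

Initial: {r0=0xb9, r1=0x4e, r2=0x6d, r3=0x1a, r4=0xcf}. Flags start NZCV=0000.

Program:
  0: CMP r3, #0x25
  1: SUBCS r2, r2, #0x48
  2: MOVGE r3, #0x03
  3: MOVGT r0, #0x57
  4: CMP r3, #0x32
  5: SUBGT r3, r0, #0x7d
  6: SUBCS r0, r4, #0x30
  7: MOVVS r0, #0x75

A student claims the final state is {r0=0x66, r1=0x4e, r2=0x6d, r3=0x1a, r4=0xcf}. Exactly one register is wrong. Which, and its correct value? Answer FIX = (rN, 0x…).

FIX = (r0, 0xb9)

[0] flags=1000 → (cmp)
[1] flags=1000 CS?F → skip
[2] flags=1000 GE?F → skip
[3] flags=1000 GT?F → skip
[4] flags=1000 → (cmp)
[5] flags=1000 GT?F → skip
[6] flags=1000 CS?F → skip
[7] flags=1000 VS?F → skip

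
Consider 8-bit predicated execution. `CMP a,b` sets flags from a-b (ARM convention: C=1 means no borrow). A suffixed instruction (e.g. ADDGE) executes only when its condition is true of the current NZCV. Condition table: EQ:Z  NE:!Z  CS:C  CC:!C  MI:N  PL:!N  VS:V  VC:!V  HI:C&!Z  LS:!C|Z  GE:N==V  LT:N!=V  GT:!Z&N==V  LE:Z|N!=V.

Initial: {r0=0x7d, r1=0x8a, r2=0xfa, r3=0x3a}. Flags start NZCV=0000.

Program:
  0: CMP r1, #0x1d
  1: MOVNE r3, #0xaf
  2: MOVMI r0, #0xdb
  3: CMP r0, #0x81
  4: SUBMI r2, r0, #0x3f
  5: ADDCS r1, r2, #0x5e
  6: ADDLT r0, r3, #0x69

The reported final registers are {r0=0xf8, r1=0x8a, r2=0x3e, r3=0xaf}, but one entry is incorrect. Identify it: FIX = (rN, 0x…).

0: ✓ CMP  NZCV=0011
1: ✓ MOVNE  r3←0xaf
2: · MOVMI
3: ✓ CMP  NZCV=1001
4: ✓ SUBMI  r2←0x3e
5: · ADDCS
6: · ADDLT

FIX = (r0, 0x7d)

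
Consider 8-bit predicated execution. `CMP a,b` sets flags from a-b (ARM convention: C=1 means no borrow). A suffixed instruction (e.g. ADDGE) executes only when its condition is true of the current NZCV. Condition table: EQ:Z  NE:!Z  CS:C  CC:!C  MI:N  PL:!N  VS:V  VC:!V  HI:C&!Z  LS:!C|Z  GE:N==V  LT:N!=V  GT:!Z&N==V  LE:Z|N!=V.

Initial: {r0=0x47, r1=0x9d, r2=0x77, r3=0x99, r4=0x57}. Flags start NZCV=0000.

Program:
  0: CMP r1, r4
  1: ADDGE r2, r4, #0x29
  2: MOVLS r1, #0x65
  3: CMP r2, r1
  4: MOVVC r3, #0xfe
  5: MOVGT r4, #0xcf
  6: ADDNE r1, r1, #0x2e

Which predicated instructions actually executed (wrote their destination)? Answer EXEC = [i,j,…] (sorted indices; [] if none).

0: ✓ CMP  NZCV=0011
1: · ADDGE
2: · MOVLS
3: ✓ CMP  NZCV=1001
4: · MOVVC
5: ✓ MOVGT  r4←0xcf
6: ✓ ADDNE  r1←0xcb

EXEC = [5,6]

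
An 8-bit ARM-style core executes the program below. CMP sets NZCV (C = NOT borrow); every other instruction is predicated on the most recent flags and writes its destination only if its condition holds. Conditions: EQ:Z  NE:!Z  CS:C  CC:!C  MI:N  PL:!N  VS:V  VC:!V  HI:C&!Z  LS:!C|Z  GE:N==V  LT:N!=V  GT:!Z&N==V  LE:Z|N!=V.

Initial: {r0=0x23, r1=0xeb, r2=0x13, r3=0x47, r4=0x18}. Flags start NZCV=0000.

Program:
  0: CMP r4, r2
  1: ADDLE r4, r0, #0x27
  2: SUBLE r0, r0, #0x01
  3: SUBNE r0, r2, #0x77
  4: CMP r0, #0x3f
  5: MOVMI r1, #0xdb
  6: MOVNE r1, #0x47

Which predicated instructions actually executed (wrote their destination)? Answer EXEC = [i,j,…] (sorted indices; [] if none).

0: ✓ CMP  NZCV=0010
1: · ADDLE
2: · SUBLE
3: ✓ SUBNE  r0←0x9c
4: ✓ CMP  NZCV=0011
5: · MOVMI
6: ✓ MOVNE  r1←0x47

EXEC = [3,6]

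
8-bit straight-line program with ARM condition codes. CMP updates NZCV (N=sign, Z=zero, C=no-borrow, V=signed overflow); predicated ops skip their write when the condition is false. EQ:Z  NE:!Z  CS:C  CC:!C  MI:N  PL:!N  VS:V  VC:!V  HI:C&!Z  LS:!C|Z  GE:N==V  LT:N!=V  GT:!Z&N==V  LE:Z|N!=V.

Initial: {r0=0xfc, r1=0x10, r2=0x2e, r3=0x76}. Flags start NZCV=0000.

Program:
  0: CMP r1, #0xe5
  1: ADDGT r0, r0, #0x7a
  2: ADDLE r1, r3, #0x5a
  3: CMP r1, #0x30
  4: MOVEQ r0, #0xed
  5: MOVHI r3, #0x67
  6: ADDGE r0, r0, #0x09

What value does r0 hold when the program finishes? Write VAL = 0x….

VAL = 0x76

0: ✓ CMP  NZCV=0000
1: ✓ ADDGT  r0←0x76
2: · ADDLE
3: ✓ CMP  NZCV=1000
4: · MOVEQ
5: · MOVHI
6: · ADDGE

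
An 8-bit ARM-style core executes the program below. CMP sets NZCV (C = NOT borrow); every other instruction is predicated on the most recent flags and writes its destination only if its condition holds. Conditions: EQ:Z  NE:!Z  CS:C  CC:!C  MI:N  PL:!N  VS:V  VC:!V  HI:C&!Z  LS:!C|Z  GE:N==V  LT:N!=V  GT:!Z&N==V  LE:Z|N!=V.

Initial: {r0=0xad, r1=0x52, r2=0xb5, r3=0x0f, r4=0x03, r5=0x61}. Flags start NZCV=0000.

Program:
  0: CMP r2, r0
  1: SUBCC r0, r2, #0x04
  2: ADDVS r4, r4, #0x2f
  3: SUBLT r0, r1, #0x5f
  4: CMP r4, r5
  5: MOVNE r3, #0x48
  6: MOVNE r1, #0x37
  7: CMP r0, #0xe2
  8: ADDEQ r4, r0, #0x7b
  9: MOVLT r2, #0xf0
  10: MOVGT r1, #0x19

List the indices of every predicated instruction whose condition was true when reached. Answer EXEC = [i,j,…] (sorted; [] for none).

EXEC = [5,6,9]

[0] flags=0010 → (cmp)
[1] flags=0010 CC?F → skip
[2] flags=0010 VS?F → skip
[3] flags=0010 LT?F → skip
[4] flags=1000 → (cmp)
[5] flags=1000 NE?T → r3=0x48
[6] flags=1000 NE?T → r1=0x37
[7] flags=1000 → (cmp)
[8] flags=1000 EQ?F → skip
[9] flags=1000 LT?T → r2=0xf0
[10] flags=1000 GT?F → skip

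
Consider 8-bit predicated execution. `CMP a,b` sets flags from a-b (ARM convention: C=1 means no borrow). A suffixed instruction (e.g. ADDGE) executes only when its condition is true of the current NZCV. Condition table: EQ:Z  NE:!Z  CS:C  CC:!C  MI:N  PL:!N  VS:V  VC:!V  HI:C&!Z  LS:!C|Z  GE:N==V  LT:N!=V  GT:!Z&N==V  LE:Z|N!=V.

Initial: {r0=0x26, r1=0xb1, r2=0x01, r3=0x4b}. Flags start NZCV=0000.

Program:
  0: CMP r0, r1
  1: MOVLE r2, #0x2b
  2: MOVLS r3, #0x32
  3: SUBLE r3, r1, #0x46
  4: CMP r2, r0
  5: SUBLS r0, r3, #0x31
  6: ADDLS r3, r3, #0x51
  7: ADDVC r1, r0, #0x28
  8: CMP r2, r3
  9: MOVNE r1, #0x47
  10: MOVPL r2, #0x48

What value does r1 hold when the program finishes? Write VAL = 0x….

[0] flags=0000 → (cmp)
[1] flags=0000 LE?F → skip
[2] flags=0000 LS?T → r3=0x32
[3] flags=0000 LE?F → skip
[4] flags=1000 → (cmp)
[5] flags=1000 LS?T → r0=0x01
[6] flags=1000 LS?T → r3=0x83
[7] flags=1000 VC?T → r1=0x29
[8] flags=0000 → (cmp)
[9] flags=0000 NE?T → r1=0x47
[10] flags=0000 PL?T → r2=0x48

VAL = 0x47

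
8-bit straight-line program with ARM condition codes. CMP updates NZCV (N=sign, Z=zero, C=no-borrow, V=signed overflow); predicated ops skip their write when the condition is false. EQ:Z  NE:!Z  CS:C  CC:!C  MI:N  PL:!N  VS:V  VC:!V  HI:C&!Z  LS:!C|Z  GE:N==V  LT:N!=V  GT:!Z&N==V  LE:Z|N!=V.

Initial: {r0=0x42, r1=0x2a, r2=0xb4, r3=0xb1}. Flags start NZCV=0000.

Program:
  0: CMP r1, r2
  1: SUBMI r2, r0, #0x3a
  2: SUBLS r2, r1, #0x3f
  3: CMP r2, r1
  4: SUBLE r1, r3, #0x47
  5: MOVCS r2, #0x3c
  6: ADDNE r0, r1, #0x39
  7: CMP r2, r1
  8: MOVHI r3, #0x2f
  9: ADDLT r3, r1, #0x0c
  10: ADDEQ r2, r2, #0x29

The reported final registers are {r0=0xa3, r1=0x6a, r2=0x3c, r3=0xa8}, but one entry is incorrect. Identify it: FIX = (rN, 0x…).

FIX = (r3, 0x76)

[0] flags=0000 → (cmp)
[1] flags=0000 MI?F → skip
[2] flags=0000 LS?T → r2=0xeb
[3] flags=1010 → (cmp)
[4] flags=1010 LE?T → r1=0x6a
[5] flags=1010 CS?T → r2=0x3c
[6] flags=1010 NE?T → r0=0xa3
[7] flags=1000 → (cmp)
[8] flags=1000 HI?F → skip
[9] flags=1000 LT?T → r3=0x76
[10] flags=1000 EQ?F → skip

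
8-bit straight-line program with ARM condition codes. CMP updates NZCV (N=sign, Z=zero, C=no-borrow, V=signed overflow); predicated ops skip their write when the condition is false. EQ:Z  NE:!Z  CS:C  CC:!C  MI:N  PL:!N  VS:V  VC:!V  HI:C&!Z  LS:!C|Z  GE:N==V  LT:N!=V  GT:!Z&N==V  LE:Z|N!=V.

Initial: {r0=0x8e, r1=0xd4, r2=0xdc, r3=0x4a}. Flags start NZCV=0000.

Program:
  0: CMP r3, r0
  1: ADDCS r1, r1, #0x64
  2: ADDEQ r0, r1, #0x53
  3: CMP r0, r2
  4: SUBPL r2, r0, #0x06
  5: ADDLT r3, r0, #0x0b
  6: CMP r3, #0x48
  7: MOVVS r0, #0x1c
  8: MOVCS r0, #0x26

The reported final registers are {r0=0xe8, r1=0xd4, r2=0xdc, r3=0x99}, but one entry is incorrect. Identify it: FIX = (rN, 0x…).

FIX = (r0, 0x26)

[0] flags=1001 → (cmp)
[1] flags=1001 CS?F → skip
[2] flags=1001 EQ?F → skip
[3] flags=1000 → (cmp)
[4] flags=1000 PL?F → skip
[5] flags=1000 LT?T → r3=0x99
[6] flags=0011 → (cmp)
[7] flags=0011 VS?T → r0=0x1c
[8] flags=0011 CS?T → r0=0x26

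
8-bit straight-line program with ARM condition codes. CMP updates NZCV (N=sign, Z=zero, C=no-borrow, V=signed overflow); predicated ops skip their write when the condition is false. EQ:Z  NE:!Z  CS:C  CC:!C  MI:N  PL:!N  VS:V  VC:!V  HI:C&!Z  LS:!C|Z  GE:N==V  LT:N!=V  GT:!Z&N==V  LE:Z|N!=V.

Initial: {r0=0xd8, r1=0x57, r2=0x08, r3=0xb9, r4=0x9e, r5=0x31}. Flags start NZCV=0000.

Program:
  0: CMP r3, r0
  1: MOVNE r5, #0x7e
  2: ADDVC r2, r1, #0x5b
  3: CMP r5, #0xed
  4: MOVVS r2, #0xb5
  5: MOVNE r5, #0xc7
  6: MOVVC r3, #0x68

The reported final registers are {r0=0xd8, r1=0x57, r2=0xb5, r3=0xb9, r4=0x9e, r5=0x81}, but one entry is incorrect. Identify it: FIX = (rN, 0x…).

FIX = (r5, 0xc7)

[0] flags=1000 → (cmp)
[1] flags=1000 NE?T → r5=0x7e
[2] flags=1000 VC?T → r2=0xb2
[3] flags=1001 → (cmp)
[4] flags=1001 VS?T → r2=0xb5
[5] flags=1001 NE?T → r5=0xc7
[6] flags=1001 VC?F → skip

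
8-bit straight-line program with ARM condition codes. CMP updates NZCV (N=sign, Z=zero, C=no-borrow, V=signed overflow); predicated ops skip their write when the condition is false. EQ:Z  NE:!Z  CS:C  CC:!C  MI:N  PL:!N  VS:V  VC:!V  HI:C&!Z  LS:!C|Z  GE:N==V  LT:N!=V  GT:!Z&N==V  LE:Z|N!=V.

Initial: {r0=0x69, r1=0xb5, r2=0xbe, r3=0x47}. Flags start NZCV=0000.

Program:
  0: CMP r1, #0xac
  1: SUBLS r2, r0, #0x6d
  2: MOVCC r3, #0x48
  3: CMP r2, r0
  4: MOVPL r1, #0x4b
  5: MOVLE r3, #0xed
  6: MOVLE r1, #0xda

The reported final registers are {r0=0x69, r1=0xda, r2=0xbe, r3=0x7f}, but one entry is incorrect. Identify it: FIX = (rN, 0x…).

[0] flags=0010 → (cmp)
[1] flags=0010 LS?F → skip
[2] flags=0010 CC?F → skip
[3] flags=0011 → (cmp)
[4] flags=0011 PL?T → r1=0x4b
[5] flags=0011 LE?T → r3=0xed
[6] flags=0011 LE?T → r1=0xda

FIX = (r3, 0xed)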